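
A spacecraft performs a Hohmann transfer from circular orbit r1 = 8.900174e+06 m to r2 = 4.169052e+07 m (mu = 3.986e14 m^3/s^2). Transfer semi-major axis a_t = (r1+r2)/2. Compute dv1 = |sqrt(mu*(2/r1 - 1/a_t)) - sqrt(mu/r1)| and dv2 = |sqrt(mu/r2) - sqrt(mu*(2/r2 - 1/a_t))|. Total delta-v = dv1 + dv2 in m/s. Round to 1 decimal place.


Step 1: Transfer semi-major axis a_t = (8.900174e+06 + 4.169052e+07) / 2 = 2.529535e+07 m
Step 2: v1 (circular at r1) = sqrt(mu/r1) = 6692.21 m/s
Step 3: v_t1 = sqrt(mu*(2/r1 - 1/a_t)) = 8591.48 m/s
Step 4: dv1 = |8591.48 - 6692.21| = 1899.27 m/s
Step 5: v2 (circular at r2) = 3092.07 m/s, v_t2 = 1834.12 m/s
Step 6: dv2 = |3092.07 - 1834.12| = 1257.95 m/s
Step 7: Total delta-v = 1899.27 + 1257.95 = 3157.2 m/s

3157.2


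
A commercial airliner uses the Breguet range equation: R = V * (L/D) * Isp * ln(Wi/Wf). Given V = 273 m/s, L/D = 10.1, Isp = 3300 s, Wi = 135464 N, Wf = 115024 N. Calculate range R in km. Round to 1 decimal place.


Step 1: Coefficient = V * (L/D) * Isp = 273 * 10.1 * 3300 = 9099090.0 m
Step 2: Wi/Wf = 135464 / 115024 = 1.177702
Step 3: ln(1.177702) = 0.163565
Step 4: R = 9099090.0 * 0.163565 = 1488293.7 m = 1488.3 km

1488.3


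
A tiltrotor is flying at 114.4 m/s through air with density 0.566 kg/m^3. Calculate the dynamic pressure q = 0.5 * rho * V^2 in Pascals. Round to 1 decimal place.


Step 1: V^2 = 114.4^2 = 13087.36
Step 2: q = 0.5 * 0.566 * 13087.36
Step 3: q = 3703.7 Pa

3703.7


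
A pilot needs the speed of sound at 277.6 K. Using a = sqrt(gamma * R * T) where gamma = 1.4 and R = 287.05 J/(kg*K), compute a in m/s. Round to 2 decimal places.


Step 1: gamma * R * T = 1.4 * 287.05 * 277.6 = 111559.112
Step 2: a = sqrt(111559.112) = 334.00 m/s

334.00


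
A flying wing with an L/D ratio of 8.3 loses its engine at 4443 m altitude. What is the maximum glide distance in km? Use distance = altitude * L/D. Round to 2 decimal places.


Step 1: Glide distance = altitude * L/D = 4443 * 8.3 = 36876.9 m
Step 2: Convert to km: 36876.9 / 1000 = 36.88 km

36.88


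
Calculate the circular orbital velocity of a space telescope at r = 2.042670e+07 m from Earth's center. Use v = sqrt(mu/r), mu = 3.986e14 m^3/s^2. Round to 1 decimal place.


Step 1: mu / r = 3.986e14 / 2.042670e+07 = 19513675.7283
Step 2: v = sqrt(19513675.7283) = 4417.4 m/s

4417.4


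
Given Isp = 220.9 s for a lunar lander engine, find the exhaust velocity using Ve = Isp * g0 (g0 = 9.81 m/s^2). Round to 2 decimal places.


Step 1: Ve = Isp * g0 = 220.9 * 9.81
Step 2: Ve = 2167.03 m/s

2167.03


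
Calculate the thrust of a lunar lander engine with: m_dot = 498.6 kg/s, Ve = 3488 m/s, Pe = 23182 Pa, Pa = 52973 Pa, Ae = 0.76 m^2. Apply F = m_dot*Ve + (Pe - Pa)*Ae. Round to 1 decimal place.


Step 1: Momentum thrust = m_dot * Ve = 498.6 * 3488 = 1739116.8 N
Step 2: Pressure thrust = (Pe - Pa) * Ae = (23182 - 52973) * 0.76 = -22641.16 N
Step 3: Total thrust F = 1739116.8 + -22641.16 = 1716475.6 N

1716475.6


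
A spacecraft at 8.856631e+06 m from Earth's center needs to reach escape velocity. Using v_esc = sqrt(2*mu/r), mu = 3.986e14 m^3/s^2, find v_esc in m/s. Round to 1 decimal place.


Step 1: 2*mu/r = 2 * 3.986e14 / 8.856631e+06 = 90011653.4154
Step 2: v_esc = sqrt(90011653.4154) = 9487.4 m/s

9487.4


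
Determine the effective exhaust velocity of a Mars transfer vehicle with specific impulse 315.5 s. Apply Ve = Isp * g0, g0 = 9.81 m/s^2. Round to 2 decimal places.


Step 1: Ve = Isp * g0 = 315.5 * 9.81
Step 2: Ve = 3095.06 m/s

3095.06


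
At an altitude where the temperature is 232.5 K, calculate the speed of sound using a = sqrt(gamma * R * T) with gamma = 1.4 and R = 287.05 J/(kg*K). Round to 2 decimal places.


Step 1: gamma * R * T = 1.4 * 287.05 * 232.5 = 93434.775
Step 2: a = sqrt(93434.775) = 305.67 m/s

305.67


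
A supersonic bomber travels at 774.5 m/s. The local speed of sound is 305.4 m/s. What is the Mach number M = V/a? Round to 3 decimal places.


Step 1: M = V / a = 774.5 / 305.4
Step 2: M = 2.536

2.536


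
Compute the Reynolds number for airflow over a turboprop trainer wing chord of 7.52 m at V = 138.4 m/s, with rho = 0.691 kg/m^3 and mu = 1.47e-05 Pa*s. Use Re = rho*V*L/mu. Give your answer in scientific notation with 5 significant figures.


Step 1: Numerator = rho * V * L = 0.691 * 138.4 * 7.52 = 719.170688
Step 2: Re = 719.170688 / 1.47e-05
Step 3: Re = 4.8923e+07

4.8923e+07


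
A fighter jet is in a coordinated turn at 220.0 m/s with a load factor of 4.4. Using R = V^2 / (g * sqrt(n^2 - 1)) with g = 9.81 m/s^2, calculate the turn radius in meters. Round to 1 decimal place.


Step 1: V^2 = 220.0^2 = 48400.0
Step 2: n^2 - 1 = 4.4^2 - 1 = 18.36
Step 3: sqrt(18.36) = 4.284857
Step 4: R = 48400.0 / (9.81 * 4.284857) = 1151.4 m

1151.4


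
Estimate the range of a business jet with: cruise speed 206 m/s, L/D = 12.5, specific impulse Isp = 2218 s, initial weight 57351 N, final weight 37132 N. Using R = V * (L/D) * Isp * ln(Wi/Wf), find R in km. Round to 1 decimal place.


Step 1: Coefficient = V * (L/D) * Isp = 206 * 12.5 * 2218 = 5711350.0 m
Step 2: Wi/Wf = 57351 / 37132 = 1.544517
Step 3: ln(1.544517) = 0.434711
Step 4: R = 5711350.0 * 0.434711 = 2482787.5 m = 2482.8 km

2482.8


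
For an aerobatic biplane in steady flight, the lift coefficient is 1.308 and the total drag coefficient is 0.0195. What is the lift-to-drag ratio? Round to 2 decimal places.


Step 1: L/D = CL / CD = 1.308 / 0.0195
Step 2: L/D = 67.08

67.08


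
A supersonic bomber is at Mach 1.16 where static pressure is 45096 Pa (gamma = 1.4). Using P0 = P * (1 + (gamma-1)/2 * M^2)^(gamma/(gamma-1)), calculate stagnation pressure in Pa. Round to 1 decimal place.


Step 1: (gamma-1)/2 * M^2 = 0.2 * 1.3456 = 0.26912
Step 2: 1 + 0.26912 = 1.26912
Step 3: Exponent gamma/(gamma-1) = 3.5
Step 4: P0 = 45096 * 1.26912^3.5 = 103847.8 Pa

103847.8


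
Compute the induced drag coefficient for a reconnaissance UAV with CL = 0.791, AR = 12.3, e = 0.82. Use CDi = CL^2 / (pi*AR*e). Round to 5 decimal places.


Step 1: CL^2 = 0.791^2 = 0.625681
Step 2: pi * AR * e = 3.14159 * 12.3 * 0.82 = 31.686104
Step 3: CDi = 0.625681 / 31.686104 = 0.01975

0.01975


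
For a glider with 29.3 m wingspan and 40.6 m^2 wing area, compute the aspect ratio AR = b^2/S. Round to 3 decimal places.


Step 1: b^2 = 29.3^2 = 858.49
Step 2: AR = 858.49 / 40.6 = 21.145

21.145


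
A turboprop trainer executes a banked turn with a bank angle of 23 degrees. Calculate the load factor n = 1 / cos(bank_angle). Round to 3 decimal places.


Step 1: Convert 23 degrees to radians = 0.401426
Step 2: cos(23 deg) = 0.920505
Step 3: n = 1 / 0.920505 = 1.086

1.086


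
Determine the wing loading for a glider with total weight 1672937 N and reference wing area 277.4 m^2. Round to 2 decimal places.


Step 1: Wing loading = W / S = 1672937 / 277.4
Step 2: Wing loading = 6030.78 N/m^2

6030.78


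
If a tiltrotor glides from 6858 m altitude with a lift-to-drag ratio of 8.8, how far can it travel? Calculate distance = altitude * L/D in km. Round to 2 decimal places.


Step 1: Glide distance = altitude * L/D = 6858 * 8.8 = 60350.4 m
Step 2: Convert to km: 60350.4 / 1000 = 60.35 km

60.35


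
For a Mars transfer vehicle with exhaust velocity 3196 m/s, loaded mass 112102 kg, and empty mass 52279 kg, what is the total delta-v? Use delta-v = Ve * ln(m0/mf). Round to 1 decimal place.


Step 1: Mass ratio m0/mf = 112102 / 52279 = 2.144303
Step 2: ln(2.144303) = 0.762814
Step 3: delta-v = 3196 * 0.762814 = 2438.0 m/s

2438.0


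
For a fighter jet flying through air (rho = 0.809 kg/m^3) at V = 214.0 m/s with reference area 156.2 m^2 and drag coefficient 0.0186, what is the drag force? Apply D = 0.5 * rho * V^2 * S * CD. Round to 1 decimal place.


Step 1: Dynamic pressure q = 0.5 * 0.809 * 214.0^2 = 18524.482 Pa
Step 2: Drag D = q * S * CD = 18524.482 * 156.2 * 0.0186
Step 3: D = 53819.5 N

53819.5


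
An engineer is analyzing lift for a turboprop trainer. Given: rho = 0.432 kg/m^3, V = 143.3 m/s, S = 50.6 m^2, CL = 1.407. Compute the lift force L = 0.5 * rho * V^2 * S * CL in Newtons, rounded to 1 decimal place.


Step 1: Calculate dynamic pressure q = 0.5 * 0.432 * 143.3^2 = 0.5 * 0.432 * 20534.89 = 4435.5362 Pa
Step 2: Multiply by wing area and lift coefficient: L = 4435.5362 * 50.6 * 1.407
Step 3: L = 224438.1337 * 1.407 = 315784.5 N

315784.5


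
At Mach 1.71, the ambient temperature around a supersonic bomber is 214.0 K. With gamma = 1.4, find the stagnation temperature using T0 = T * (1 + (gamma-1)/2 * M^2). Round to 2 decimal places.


Step 1: (gamma-1)/2 = 0.2
Step 2: M^2 = 2.9241
Step 3: 1 + 0.2 * 2.9241 = 1.58482
Step 4: T0 = 214.0 * 1.58482 = 339.15 K

339.15


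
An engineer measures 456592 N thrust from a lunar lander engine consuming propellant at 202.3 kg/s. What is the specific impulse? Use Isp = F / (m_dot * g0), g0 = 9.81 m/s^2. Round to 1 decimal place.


Step 1: m_dot * g0 = 202.3 * 9.81 = 1984.56
Step 2: Isp = 456592 / 1984.56 = 230.1 s

230.1


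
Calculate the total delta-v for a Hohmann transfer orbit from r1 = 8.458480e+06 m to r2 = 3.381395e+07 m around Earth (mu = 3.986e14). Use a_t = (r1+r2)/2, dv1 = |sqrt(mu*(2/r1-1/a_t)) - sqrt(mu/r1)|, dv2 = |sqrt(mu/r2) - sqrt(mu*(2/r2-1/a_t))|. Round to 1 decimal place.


Step 1: Transfer semi-major axis a_t = (8.458480e+06 + 3.381395e+07) / 2 = 2.113622e+07 m
Step 2: v1 (circular at r1) = sqrt(mu/r1) = 6864.71 m/s
Step 3: v_t1 = sqrt(mu*(2/r1 - 1/a_t)) = 8682.74 m/s
Step 4: dv1 = |8682.74 - 6864.71| = 1818.03 m/s
Step 5: v2 (circular at r2) = 3433.37 m/s, v_t2 = 2171.97 m/s
Step 6: dv2 = |3433.37 - 2171.97| = 1261.4 m/s
Step 7: Total delta-v = 1818.03 + 1261.4 = 3079.4 m/s

3079.4


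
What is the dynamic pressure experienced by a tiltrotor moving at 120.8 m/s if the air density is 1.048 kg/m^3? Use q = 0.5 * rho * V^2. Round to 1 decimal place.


Step 1: V^2 = 120.8^2 = 14592.64
Step 2: q = 0.5 * 1.048 * 14592.64
Step 3: q = 7646.5 Pa

7646.5


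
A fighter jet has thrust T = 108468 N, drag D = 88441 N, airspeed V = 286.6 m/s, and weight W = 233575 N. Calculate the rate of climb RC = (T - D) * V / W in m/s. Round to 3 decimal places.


Step 1: Excess thrust = T - D = 108468 - 88441 = 20027 N
Step 2: Excess power = 20027 * 286.6 = 5739738.2 W
Step 3: RC = 5739738.2 / 233575 = 24.573 m/s

24.573


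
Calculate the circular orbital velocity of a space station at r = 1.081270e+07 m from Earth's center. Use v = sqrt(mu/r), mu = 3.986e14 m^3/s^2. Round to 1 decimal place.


Step 1: mu / r = 3.986e14 / 1.081270e+07 = 36864058.0059
Step 2: v = sqrt(36864058.0059) = 6071.6 m/s

6071.6


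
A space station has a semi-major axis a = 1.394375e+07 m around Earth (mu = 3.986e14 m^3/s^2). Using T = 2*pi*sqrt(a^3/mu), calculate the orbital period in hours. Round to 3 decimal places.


Step 1: a^3 / mu = 2.711058e+21 / 3.986e14 = 6.801449e+06
Step 2: sqrt(6.801449e+06) = 2607.9588 s
Step 3: T = 2*pi * 2607.9588 = 16386.29 s
Step 4: T in hours = 16386.29 / 3600 = 4.552 hours

4.552


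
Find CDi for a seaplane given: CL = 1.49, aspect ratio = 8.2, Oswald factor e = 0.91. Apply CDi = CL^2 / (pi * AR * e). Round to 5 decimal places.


Step 1: CL^2 = 1.49^2 = 2.2201
Step 2: pi * AR * e = 3.14159 * 8.2 * 0.91 = 23.442564
Step 3: CDi = 2.2201 / 23.442564 = 0.09470

0.09470


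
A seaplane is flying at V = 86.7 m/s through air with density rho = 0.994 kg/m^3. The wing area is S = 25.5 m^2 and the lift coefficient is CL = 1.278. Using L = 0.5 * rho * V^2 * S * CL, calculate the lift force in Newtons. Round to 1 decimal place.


Step 1: Calculate dynamic pressure q = 0.5 * 0.994 * 86.7^2 = 0.5 * 0.994 * 7516.89 = 3735.8943 Pa
Step 2: Multiply by wing area and lift coefficient: L = 3735.8943 * 25.5 * 1.278
Step 3: L = 95265.3054 * 1.278 = 121749.1 N

121749.1


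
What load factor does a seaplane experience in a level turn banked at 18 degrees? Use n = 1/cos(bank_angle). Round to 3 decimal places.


Step 1: Convert 18 degrees to radians = 0.314159
Step 2: cos(18 deg) = 0.951057
Step 3: n = 1 / 0.951057 = 1.051

1.051


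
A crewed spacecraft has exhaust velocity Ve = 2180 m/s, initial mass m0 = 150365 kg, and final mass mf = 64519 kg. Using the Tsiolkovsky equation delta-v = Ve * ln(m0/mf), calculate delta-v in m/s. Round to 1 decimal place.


Step 1: Mass ratio m0/mf = 150365 / 64519 = 2.330554
Step 2: ln(2.330554) = 0.846106
Step 3: delta-v = 2180 * 0.846106 = 1844.5 m/s

1844.5


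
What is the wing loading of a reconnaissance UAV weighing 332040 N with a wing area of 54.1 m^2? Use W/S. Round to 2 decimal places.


Step 1: Wing loading = W / S = 332040 / 54.1
Step 2: Wing loading = 6137.52 N/m^2

6137.52


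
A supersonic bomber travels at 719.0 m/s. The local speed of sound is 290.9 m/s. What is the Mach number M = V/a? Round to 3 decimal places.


Step 1: M = V / a = 719.0 / 290.9
Step 2: M = 2.472

2.472


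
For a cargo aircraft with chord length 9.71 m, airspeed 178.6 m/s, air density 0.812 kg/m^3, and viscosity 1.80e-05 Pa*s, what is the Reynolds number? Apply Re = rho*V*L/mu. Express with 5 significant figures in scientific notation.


Step 1: Numerator = rho * V * L = 0.812 * 178.6 * 9.71 = 1408.175272
Step 2: Re = 1408.175272 / 1.80e-05
Step 3: Re = 7.8232e+07

7.8232e+07


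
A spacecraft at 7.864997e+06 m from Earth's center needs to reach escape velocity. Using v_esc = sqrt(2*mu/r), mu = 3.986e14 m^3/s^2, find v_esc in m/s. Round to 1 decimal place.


Step 1: 2*mu/r = 2 * 3.986e14 / 7.864997e+06 = 101360496.3867
Step 2: v_esc = sqrt(101360496.3867) = 10067.8 m/s

10067.8


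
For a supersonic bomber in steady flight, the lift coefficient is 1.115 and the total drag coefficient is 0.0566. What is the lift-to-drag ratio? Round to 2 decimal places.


Step 1: L/D = CL / CD = 1.115 / 0.0566
Step 2: L/D = 19.70

19.70


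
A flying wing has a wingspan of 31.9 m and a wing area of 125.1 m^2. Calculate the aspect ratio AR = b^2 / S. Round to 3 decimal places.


Step 1: b^2 = 31.9^2 = 1017.61
Step 2: AR = 1017.61 / 125.1 = 8.134

8.134


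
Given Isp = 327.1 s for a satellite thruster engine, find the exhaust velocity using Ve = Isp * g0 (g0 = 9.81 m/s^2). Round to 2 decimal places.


Step 1: Ve = Isp * g0 = 327.1 * 9.81
Step 2: Ve = 3208.85 m/s

3208.85


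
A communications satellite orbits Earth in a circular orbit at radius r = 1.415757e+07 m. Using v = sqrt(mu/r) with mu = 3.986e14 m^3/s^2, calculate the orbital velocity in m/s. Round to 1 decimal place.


Step 1: mu / r = 3.986e14 / 1.415757e+07 = 28154549.1211
Step 2: v = sqrt(28154549.1211) = 5306.1 m/s

5306.1


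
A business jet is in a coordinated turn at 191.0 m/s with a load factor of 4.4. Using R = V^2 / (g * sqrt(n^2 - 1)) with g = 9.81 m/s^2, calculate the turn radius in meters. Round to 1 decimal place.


Step 1: V^2 = 191.0^2 = 36481.0
Step 2: n^2 - 1 = 4.4^2 - 1 = 18.36
Step 3: sqrt(18.36) = 4.284857
Step 4: R = 36481.0 / (9.81 * 4.284857) = 867.9 m

867.9


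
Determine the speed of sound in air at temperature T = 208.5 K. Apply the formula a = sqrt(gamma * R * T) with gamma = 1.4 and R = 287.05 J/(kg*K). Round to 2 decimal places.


Step 1: gamma * R * T = 1.4 * 287.05 * 208.5 = 83789.895
Step 2: a = sqrt(83789.895) = 289.46 m/s

289.46


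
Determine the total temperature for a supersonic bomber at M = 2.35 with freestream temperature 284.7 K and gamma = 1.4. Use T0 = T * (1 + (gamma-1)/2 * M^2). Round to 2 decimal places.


Step 1: (gamma-1)/2 = 0.2
Step 2: M^2 = 5.5225
Step 3: 1 + 0.2 * 5.5225 = 2.1045
Step 4: T0 = 284.7 * 2.1045 = 599.15 K

599.15


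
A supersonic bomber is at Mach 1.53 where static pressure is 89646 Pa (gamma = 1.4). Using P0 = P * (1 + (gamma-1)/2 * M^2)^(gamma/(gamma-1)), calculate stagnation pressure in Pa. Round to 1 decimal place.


Step 1: (gamma-1)/2 * M^2 = 0.2 * 2.3409 = 0.46818
Step 2: 1 + 0.46818 = 1.46818
Step 3: Exponent gamma/(gamma-1) = 3.5
Step 4: P0 = 89646 * 1.46818^3.5 = 343762.5 Pa

343762.5


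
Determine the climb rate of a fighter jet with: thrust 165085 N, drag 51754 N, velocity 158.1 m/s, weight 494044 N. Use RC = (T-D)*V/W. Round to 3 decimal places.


Step 1: Excess thrust = T - D = 165085 - 51754 = 113331 N
Step 2: Excess power = 113331 * 158.1 = 17917631.1 W
Step 3: RC = 17917631.1 / 494044 = 36.267 m/s

36.267


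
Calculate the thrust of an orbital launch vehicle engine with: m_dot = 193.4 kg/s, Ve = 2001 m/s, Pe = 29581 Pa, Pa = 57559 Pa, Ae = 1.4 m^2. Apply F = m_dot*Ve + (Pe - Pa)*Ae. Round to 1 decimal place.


Step 1: Momentum thrust = m_dot * Ve = 193.4 * 2001 = 386993.4 N
Step 2: Pressure thrust = (Pe - Pa) * Ae = (29581 - 57559) * 1.4 = -39169.2 N
Step 3: Total thrust F = 386993.4 + -39169.2 = 347824.2 N

347824.2


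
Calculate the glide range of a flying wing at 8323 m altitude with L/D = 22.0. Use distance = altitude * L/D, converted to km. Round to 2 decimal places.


Step 1: Glide distance = altitude * L/D = 8323 * 22.0 = 183106.0 m
Step 2: Convert to km: 183106.0 / 1000 = 183.11 km

183.11


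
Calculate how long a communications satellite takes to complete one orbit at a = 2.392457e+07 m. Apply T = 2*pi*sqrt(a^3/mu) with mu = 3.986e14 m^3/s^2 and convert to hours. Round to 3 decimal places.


Step 1: a^3 / mu = 1.369407e+22 / 3.986e14 = 3.435541e+07
Step 2: sqrt(3.435541e+07) = 5861.3488 s
Step 3: T = 2*pi * 5861.3488 = 36827.94 s
Step 4: T in hours = 36827.94 / 3600 = 10.230 hours

10.230


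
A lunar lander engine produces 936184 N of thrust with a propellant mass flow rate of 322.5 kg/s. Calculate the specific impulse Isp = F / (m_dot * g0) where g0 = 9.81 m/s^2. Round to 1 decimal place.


Step 1: m_dot * g0 = 322.5 * 9.81 = 3163.73
Step 2: Isp = 936184 / 3163.73 = 295.9 s

295.9


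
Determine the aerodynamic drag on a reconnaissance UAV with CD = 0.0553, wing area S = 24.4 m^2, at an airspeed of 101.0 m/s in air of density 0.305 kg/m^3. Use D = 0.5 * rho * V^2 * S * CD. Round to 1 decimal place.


Step 1: Dynamic pressure q = 0.5 * 0.305 * 101.0^2 = 1555.6525 Pa
Step 2: Drag D = q * S * CD = 1555.6525 * 24.4 * 0.0553
Step 3: D = 2099.1 N

2099.1


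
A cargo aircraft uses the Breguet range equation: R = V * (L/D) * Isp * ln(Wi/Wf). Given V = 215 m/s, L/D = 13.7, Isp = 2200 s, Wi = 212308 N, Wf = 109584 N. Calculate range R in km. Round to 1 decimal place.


Step 1: Coefficient = V * (L/D) * Isp = 215 * 13.7 * 2200 = 6480100.0 m
Step 2: Wi/Wf = 212308 / 109584 = 1.9374
Step 3: ln(1.9374) = 0.661347
Step 4: R = 6480100.0 * 0.661347 = 4285592.6 m = 4285.6 km

4285.6


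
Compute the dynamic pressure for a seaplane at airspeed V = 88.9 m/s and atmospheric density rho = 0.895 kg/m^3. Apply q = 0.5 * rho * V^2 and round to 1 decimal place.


Step 1: V^2 = 88.9^2 = 7903.21
Step 2: q = 0.5 * 0.895 * 7903.21
Step 3: q = 3536.7 Pa

3536.7


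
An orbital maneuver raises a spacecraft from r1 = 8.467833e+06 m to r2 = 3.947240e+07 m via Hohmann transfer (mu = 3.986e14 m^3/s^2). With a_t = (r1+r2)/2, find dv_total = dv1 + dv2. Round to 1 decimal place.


Step 1: Transfer semi-major axis a_t = (8.467833e+06 + 3.947240e+07) / 2 = 2.397012e+07 m
Step 2: v1 (circular at r1) = sqrt(mu/r1) = 6860.92 m/s
Step 3: v_t1 = sqrt(mu*(2/r1 - 1/a_t)) = 8804.29 m/s
Step 4: dv1 = |8804.29 - 6860.92| = 1943.36 m/s
Step 5: v2 (circular at r2) = 3177.77 m/s, v_t2 = 1888.74 m/s
Step 6: dv2 = |3177.77 - 1888.74| = 1289.02 m/s
Step 7: Total delta-v = 1943.36 + 1289.02 = 3232.4 m/s

3232.4


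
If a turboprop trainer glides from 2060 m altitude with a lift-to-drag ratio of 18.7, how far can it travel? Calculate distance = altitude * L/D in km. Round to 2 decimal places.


Step 1: Glide distance = altitude * L/D = 2060 * 18.7 = 38522.0 m
Step 2: Convert to km: 38522.0 / 1000 = 38.52 km

38.52


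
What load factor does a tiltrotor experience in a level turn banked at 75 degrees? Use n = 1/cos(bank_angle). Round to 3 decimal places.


Step 1: Convert 75 degrees to radians = 1.308997
Step 2: cos(75 deg) = 0.258819
Step 3: n = 1 / 0.258819 = 3.864

3.864


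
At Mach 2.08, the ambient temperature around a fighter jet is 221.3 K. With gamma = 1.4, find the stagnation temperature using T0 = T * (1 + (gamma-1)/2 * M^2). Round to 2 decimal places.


Step 1: (gamma-1)/2 = 0.2
Step 2: M^2 = 4.3264
Step 3: 1 + 0.2 * 4.3264 = 1.86528
Step 4: T0 = 221.3 * 1.86528 = 412.79 K

412.79


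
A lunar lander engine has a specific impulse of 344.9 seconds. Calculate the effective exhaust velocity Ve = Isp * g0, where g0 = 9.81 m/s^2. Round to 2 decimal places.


Step 1: Ve = Isp * g0 = 344.9 * 9.81
Step 2: Ve = 3383.47 m/s

3383.47


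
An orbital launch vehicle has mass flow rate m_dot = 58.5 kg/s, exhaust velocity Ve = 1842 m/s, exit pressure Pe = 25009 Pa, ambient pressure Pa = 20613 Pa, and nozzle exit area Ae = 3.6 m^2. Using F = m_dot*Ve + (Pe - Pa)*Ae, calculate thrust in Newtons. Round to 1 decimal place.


Step 1: Momentum thrust = m_dot * Ve = 58.5 * 1842 = 107757.0 N
Step 2: Pressure thrust = (Pe - Pa) * Ae = (25009 - 20613) * 3.6 = 15825.6 N
Step 3: Total thrust F = 107757.0 + 15825.6 = 123582.6 N

123582.6


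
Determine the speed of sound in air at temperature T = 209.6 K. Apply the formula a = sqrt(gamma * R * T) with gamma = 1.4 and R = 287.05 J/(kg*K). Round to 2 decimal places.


Step 1: gamma * R * T = 1.4 * 287.05 * 209.6 = 84231.952
Step 2: a = sqrt(84231.952) = 290.23 m/s

290.23


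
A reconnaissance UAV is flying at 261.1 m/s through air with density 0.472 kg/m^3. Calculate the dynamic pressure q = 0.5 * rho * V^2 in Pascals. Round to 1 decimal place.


Step 1: V^2 = 261.1^2 = 68173.21
Step 2: q = 0.5 * 0.472 * 68173.21
Step 3: q = 16088.9 Pa

16088.9


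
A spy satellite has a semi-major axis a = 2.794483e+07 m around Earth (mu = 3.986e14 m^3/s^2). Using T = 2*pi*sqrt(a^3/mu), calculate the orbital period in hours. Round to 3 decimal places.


Step 1: a^3 / mu = 2.182250e+22 / 3.986e14 = 5.474786e+07
Step 2: sqrt(5.474786e+07) = 7399.1795 s
Step 3: T = 2*pi * 7399.1795 = 46490.42 s
Step 4: T in hours = 46490.42 / 3600 = 12.914 hours

12.914


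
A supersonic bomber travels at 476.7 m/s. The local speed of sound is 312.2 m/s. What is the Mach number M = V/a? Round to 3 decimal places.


Step 1: M = V / a = 476.7 / 312.2
Step 2: M = 1.527

1.527


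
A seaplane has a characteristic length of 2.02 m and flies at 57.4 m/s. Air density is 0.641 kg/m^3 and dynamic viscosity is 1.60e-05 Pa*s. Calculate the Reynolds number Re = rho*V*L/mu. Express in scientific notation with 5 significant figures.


Step 1: Numerator = rho * V * L = 0.641 * 57.4 * 2.02 = 74.322668
Step 2: Re = 74.322668 / 1.60e-05
Step 3: Re = 4.6452e+06

4.6452e+06


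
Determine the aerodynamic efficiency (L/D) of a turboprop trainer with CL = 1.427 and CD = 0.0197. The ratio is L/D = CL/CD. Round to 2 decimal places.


Step 1: L/D = CL / CD = 1.427 / 0.0197
Step 2: L/D = 72.44

72.44


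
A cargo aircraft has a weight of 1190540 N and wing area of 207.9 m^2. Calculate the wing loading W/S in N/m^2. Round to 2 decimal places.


Step 1: Wing loading = W / S = 1190540 / 207.9
Step 2: Wing loading = 5726.50 N/m^2

5726.50


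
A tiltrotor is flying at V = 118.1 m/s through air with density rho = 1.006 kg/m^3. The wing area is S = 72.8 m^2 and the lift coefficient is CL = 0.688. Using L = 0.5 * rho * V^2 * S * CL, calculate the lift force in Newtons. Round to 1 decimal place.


Step 1: Calculate dynamic pressure q = 0.5 * 1.006 * 118.1^2 = 0.5 * 1.006 * 13947.61 = 7015.6478 Pa
Step 2: Multiply by wing area and lift coefficient: L = 7015.6478 * 72.8 * 0.688
Step 3: L = 510739.162 * 0.688 = 351388.5 N

351388.5


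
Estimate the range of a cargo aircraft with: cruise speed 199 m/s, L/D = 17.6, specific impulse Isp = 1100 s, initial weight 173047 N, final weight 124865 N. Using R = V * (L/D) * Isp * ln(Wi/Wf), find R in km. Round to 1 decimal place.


Step 1: Coefficient = V * (L/D) * Isp = 199 * 17.6 * 1100 = 3852640.0 m
Step 2: Wi/Wf = 173047 / 124865 = 1.385873
Step 3: ln(1.385873) = 0.32633
Step 4: R = 3852640.0 * 0.32633 = 1257232.3 m = 1257.2 km

1257.2


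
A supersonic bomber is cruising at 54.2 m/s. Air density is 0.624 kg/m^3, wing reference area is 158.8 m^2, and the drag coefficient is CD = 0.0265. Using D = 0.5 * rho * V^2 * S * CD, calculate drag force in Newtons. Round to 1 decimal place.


Step 1: Dynamic pressure q = 0.5 * 0.624 * 54.2^2 = 916.5437 Pa
Step 2: Drag D = q * S * CD = 916.5437 * 158.8 * 0.0265
Step 3: D = 3857.0 N

3857.0


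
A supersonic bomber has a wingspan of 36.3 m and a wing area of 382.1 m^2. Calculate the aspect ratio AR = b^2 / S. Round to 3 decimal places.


Step 1: b^2 = 36.3^2 = 1317.69
Step 2: AR = 1317.69 / 382.1 = 3.449

3.449


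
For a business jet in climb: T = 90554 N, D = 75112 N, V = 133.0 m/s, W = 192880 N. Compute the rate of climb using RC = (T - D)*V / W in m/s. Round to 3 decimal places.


Step 1: Excess thrust = T - D = 90554 - 75112 = 15442 N
Step 2: Excess power = 15442 * 133.0 = 2053786.0 W
Step 3: RC = 2053786.0 / 192880 = 10.648 m/s

10.648


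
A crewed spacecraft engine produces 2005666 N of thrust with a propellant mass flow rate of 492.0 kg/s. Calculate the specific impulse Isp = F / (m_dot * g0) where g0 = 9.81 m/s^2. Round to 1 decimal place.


Step 1: m_dot * g0 = 492.0 * 9.81 = 4826.52
Step 2: Isp = 2005666 / 4826.52 = 415.6 s

415.6


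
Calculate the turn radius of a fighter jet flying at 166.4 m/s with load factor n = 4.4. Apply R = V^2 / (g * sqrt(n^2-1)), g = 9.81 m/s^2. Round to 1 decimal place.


Step 1: V^2 = 166.4^2 = 27688.96
Step 2: n^2 - 1 = 4.4^2 - 1 = 18.36
Step 3: sqrt(18.36) = 4.284857
Step 4: R = 27688.96 / (9.81 * 4.284857) = 658.7 m

658.7


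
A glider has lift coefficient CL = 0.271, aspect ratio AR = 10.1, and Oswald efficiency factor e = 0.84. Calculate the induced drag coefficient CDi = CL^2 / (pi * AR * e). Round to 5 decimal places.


Step 1: CL^2 = 0.271^2 = 0.073441
Step 2: pi * AR * e = 3.14159 * 10.1 * 0.84 = 26.653272
Step 3: CDi = 0.073441 / 26.653272 = 0.00276

0.00276


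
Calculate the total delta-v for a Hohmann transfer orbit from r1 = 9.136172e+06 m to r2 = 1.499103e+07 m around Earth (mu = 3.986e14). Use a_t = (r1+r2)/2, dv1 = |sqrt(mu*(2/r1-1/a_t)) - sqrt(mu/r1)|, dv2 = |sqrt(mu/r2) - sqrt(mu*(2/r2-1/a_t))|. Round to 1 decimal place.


Step 1: Transfer semi-major axis a_t = (9.136172e+06 + 1.499103e+07) / 2 = 1.206360e+07 m
Step 2: v1 (circular at r1) = sqrt(mu/r1) = 6605.21 m/s
Step 3: v_t1 = sqrt(mu*(2/r1 - 1/a_t)) = 7363.15 m/s
Step 4: dv1 = |7363.15 - 6605.21| = 757.94 m/s
Step 5: v2 (circular at r2) = 5156.47 m/s, v_t2 = 4487.42 m/s
Step 6: dv2 = |5156.47 - 4487.42| = 669.06 m/s
Step 7: Total delta-v = 757.94 + 669.06 = 1427.0 m/s

1427.0


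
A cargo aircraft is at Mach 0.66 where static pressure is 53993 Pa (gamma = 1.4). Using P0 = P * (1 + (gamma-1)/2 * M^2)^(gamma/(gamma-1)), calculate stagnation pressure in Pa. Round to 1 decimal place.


Step 1: (gamma-1)/2 * M^2 = 0.2 * 0.4356 = 0.08712
Step 2: 1 + 0.08712 = 1.08712
Step 3: Exponent gamma/(gamma-1) = 3.5
Step 4: P0 = 53993 * 1.08712^3.5 = 72328.4 Pa

72328.4


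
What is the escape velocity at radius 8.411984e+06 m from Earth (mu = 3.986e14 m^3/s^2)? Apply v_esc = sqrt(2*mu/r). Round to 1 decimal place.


Step 1: 2*mu/r = 2 * 3.986e14 / 8.411984e+06 = 94769557.3363
Step 2: v_esc = sqrt(94769557.3363) = 9735.0 m/s

9735.0


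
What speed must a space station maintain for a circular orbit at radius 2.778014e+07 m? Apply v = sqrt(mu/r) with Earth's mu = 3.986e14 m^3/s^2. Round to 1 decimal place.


Step 1: mu / r = 3.986e14 / 2.778014e+07 = 14348379.8138
Step 2: v = sqrt(14348379.8138) = 3787.9 m/s

3787.9


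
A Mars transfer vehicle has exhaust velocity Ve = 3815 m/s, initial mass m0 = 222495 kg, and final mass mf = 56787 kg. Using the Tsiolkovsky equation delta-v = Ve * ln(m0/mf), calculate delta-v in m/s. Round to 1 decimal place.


Step 1: Mass ratio m0/mf = 222495 / 56787 = 3.918062
Step 2: ln(3.918062) = 1.365597
Step 3: delta-v = 3815 * 1.365597 = 5209.8 m/s

5209.8


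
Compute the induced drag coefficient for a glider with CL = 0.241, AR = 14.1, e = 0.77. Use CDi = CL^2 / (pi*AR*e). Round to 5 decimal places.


Step 1: CL^2 = 0.241^2 = 0.058081
Step 2: pi * AR * e = 3.14159 * 14.1 * 0.77 = 34.108271
Step 3: CDi = 0.058081 / 34.108271 = 0.00170

0.00170


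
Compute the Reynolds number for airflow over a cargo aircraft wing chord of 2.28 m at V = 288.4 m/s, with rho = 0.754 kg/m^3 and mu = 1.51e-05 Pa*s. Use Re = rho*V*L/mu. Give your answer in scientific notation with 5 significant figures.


Step 1: Numerator = rho * V * L = 0.754 * 288.4 * 2.28 = 495.794208
Step 2: Re = 495.794208 / 1.51e-05
Step 3: Re = 3.2834e+07

3.2834e+07


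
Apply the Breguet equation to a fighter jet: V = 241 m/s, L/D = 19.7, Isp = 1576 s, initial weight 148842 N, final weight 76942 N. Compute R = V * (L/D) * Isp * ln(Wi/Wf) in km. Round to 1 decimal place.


Step 1: Coefficient = V * (L/D) * Isp = 241 * 19.7 * 1576 = 7482375.2 m
Step 2: Wi/Wf = 148842 / 76942 = 1.93447
Step 3: ln(1.93447) = 0.659833
Step 4: R = 7482375.2 * 0.659833 = 4937121.4 m = 4937.1 km

4937.1


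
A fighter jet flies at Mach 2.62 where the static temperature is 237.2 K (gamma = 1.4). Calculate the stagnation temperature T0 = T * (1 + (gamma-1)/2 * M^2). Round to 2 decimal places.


Step 1: (gamma-1)/2 = 0.2
Step 2: M^2 = 6.8644
Step 3: 1 + 0.2 * 6.8644 = 2.37288
Step 4: T0 = 237.2 * 2.37288 = 562.85 K

562.85


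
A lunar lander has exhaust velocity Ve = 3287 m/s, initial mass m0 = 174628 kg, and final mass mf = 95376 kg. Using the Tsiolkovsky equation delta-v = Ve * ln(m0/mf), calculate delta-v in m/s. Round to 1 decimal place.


Step 1: Mass ratio m0/mf = 174628 / 95376 = 1.830943
Step 2: ln(1.830943) = 0.604831
Step 3: delta-v = 3287 * 0.604831 = 1988.1 m/s

1988.1


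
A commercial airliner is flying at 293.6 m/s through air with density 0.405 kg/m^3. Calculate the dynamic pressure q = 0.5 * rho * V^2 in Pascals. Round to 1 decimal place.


Step 1: V^2 = 293.6^2 = 86200.96
Step 2: q = 0.5 * 0.405 * 86200.96
Step 3: q = 17455.7 Pa

17455.7


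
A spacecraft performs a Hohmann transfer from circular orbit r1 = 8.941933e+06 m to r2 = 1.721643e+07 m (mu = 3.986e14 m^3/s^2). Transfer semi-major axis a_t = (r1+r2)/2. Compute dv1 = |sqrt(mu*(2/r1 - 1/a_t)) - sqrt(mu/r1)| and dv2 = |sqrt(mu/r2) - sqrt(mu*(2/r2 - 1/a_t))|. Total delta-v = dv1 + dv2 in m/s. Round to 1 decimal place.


Step 1: Transfer semi-major axis a_t = (8.941933e+06 + 1.721643e+07) / 2 = 1.307918e+07 m
Step 2: v1 (circular at r1) = sqrt(mu/r1) = 6676.56 m/s
Step 3: v_t1 = sqrt(mu*(2/r1 - 1/a_t)) = 7660.1 m/s
Step 4: dv1 = |7660.1 - 6676.56| = 983.53 m/s
Step 5: v2 (circular at r2) = 4811.68 m/s, v_t2 = 3978.53 m/s
Step 6: dv2 = |4811.68 - 3978.53| = 833.16 m/s
Step 7: Total delta-v = 983.53 + 833.16 = 1816.7 m/s

1816.7


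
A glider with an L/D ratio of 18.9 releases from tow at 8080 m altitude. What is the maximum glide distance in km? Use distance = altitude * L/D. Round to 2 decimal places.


Step 1: Glide distance = altitude * L/D = 8080 * 18.9 = 152712.0 m
Step 2: Convert to km: 152712.0 / 1000 = 152.71 km

152.71


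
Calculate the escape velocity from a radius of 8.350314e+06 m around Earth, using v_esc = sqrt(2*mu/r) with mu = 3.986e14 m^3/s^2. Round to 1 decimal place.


Step 1: 2*mu/r = 2 * 3.986e14 / 8.350314e+06 = 95469463.783
Step 2: v_esc = sqrt(95469463.783) = 9770.8 m/s

9770.8


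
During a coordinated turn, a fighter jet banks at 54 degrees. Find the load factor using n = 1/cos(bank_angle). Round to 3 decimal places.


Step 1: Convert 54 degrees to radians = 0.942478
Step 2: cos(54 deg) = 0.587785
Step 3: n = 1 / 0.587785 = 1.701

1.701


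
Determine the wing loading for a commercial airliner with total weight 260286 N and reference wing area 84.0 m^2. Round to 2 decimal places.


Step 1: Wing loading = W / S = 260286 / 84.0
Step 2: Wing loading = 3098.64 N/m^2

3098.64


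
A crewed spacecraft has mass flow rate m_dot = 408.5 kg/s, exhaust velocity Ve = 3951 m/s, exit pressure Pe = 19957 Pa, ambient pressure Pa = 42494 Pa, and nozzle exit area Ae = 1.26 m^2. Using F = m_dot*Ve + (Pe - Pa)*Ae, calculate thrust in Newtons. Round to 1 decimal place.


Step 1: Momentum thrust = m_dot * Ve = 408.5 * 3951 = 1613983.5 N
Step 2: Pressure thrust = (Pe - Pa) * Ae = (19957 - 42494) * 1.26 = -28396.62 N
Step 3: Total thrust F = 1613983.5 + -28396.62 = 1585586.9 N

1585586.9


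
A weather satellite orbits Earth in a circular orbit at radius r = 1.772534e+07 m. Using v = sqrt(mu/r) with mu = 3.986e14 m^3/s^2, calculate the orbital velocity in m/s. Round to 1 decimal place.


Step 1: mu / r = 3.986e14 / 1.772534e+07 = 22487579.9279
Step 2: v = sqrt(22487579.9279) = 4742.1 m/s

4742.1


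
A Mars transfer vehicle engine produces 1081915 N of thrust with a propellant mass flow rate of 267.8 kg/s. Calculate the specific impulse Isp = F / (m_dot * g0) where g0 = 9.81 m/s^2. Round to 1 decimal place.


Step 1: m_dot * g0 = 267.8 * 9.81 = 2627.12
Step 2: Isp = 1081915 / 2627.12 = 411.8 s

411.8


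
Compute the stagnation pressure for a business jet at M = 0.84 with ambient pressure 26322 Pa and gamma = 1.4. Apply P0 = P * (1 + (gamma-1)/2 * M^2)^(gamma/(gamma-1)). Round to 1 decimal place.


Step 1: (gamma-1)/2 * M^2 = 0.2 * 0.7056 = 0.14112
Step 2: 1 + 0.14112 = 1.14112
Step 3: Exponent gamma/(gamma-1) = 3.5
Step 4: P0 = 26322 * 1.14112^3.5 = 41781.0 Pa

41781.0


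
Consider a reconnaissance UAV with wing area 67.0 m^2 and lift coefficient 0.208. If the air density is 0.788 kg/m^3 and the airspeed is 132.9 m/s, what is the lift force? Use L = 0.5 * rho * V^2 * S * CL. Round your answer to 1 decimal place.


Step 1: Calculate dynamic pressure q = 0.5 * 0.788 * 132.9^2 = 0.5 * 0.788 * 17662.41 = 6958.9895 Pa
Step 2: Multiply by wing area and lift coefficient: L = 6958.9895 * 67.0 * 0.208
Step 3: L = 466252.2992 * 0.208 = 96980.5 N

96980.5


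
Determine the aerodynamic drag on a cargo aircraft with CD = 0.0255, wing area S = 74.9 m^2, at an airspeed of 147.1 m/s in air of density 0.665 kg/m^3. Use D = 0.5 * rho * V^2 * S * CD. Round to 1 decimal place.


Step 1: Dynamic pressure q = 0.5 * 0.665 * 147.1^2 = 7194.7713 Pa
Step 2: Drag D = q * S * CD = 7194.7713 * 74.9 * 0.0255
Step 3: D = 13741.7 N

13741.7


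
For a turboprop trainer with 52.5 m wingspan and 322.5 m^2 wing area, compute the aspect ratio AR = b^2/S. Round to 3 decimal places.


Step 1: b^2 = 52.5^2 = 2756.25
Step 2: AR = 2756.25 / 322.5 = 8.547

8.547


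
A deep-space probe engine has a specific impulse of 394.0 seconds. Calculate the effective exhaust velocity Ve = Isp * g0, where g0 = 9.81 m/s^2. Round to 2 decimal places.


Step 1: Ve = Isp * g0 = 394.0 * 9.81
Step 2: Ve = 3865.14 m/s

3865.14


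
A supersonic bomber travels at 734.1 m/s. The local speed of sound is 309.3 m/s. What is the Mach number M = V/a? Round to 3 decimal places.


Step 1: M = V / a = 734.1 / 309.3
Step 2: M = 2.373

2.373


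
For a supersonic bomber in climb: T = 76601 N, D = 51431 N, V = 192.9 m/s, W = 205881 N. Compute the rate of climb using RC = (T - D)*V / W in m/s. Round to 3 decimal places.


Step 1: Excess thrust = T - D = 76601 - 51431 = 25170 N
Step 2: Excess power = 25170 * 192.9 = 4855293.0 W
Step 3: RC = 4855293.0 / 205881 = 23.583 m/s

23.583


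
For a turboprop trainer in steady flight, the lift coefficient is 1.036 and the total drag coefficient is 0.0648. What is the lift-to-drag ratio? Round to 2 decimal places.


Step 1: L/D = CL / CD = 1.036 / 0.0648
Step 2: L/D = 15.99

15.99


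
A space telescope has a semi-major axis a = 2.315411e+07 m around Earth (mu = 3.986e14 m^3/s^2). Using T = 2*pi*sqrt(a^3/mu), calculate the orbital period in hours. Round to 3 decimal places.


Step 1: a^3 / mu = 1.241321e+22 / 3.986e14 = 3.114203e+07
Step 2: sqrt(3.114203e+07) = 5580.5049 s
Step 3: T = 2*pi * 5580.5049 = 35063.35 s
Step 4: T in hours = 35063.35 / 3600 = 9.740 hours

9.740


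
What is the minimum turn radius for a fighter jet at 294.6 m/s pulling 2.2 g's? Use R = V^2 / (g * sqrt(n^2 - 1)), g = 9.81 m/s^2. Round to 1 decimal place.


Step 1: V^2 = 294.6^2 = 86789.16
Step 2: n^2 - 1 = 2.2^2 - 1 = 3.84
Step 3: sqrt(3.84) = 1.959592
Step 4: R = 86789.16 / (9.81 * 1.959592) = 4514.7 m

4514.7


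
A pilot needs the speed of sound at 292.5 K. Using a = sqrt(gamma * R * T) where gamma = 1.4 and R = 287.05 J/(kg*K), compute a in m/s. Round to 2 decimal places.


Step 1: gamma * R * T = 1.4 * 287.05 * 292.5 = 117546.975
Step 2: a = sqrt(117546.975) = 342.85 m/s

342.85


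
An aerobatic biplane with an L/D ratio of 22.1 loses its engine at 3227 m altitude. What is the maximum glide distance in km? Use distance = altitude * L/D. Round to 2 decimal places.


Step 1: Glide distance = altitude * L/D = 3227 * 22.1 = 71316.7 m
Step 2: Convert to km: 71316.7 / 1000 = 71.32 km

71.32


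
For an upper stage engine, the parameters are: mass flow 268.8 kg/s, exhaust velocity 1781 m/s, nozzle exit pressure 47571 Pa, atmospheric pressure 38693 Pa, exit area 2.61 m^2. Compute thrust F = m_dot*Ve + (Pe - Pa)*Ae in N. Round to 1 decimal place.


Step 1: Momentum thrust = m_dot * Ve = 268.8 * 1781 = 478732.8 N
Step 2: Pressure thrust = (Pe - Pa) * Ae = (47571 - 38693) * 2.61 = 23171.58 N
Step 3: Total thrust F = 478732.8 + 23171.58 = 501904.4 N

501904.4


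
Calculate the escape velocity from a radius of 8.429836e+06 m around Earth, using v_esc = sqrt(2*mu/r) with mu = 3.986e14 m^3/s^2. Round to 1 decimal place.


Step 1: 2*mu/r = 2 * 3.986e14 / 8.429836e+06 = 94568862.3124
Step 2: v_esc = sqrt(94568862.3124) = 9724.7 m/s

9724.7


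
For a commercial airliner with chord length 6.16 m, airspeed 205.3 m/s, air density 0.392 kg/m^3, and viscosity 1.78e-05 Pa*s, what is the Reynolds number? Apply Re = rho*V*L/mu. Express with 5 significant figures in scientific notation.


Step 1: Numerator = rho * V * L = 0.392 * 205.3 * 6.16 = 495.742016
Step 2: Re = 495.742016 / 1.78e-05
Step 3: Re = 2.7851e+07

2.7851e+07


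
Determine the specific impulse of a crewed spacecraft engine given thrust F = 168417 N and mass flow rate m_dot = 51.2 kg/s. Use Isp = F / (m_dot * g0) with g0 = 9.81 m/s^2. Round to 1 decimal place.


Step 1: m_dot * g0 = 51.2 * 9.81 = 502.27
Step 2: Isp = 168417 / 502.27 = 335.3 s

335.3


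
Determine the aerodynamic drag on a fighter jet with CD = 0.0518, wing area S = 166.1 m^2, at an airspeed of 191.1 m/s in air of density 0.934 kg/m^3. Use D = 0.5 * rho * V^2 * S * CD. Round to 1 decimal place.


Step 1: Dynamic pressure q = 0.5 * 0.934 * 191.1^2 = 17054.4711 Pa
Step 2: Drag D = q * S * CD = 17054.4711 * 166.1 * 0.0518
Step 3: D = 146736.3 N

146736.3


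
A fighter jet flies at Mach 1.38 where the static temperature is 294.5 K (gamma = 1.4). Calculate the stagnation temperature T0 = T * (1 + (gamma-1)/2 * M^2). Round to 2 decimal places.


Step 1: (gamma-1)/2 = 0.2
Step 2: M^2 = 1.9044
Step 3: 1 + 0.2 * 1.9044 = 1.38088
Step 4: T0 = 294.5 * 1.38088 = 406.67 K

406.67


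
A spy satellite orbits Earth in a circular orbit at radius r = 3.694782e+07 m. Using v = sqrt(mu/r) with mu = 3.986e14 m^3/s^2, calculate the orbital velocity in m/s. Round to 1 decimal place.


Step 1: mu / r = 3.986e14 / 3.694782e+07 = 10788187.2327
Step 2: v = sqrt(10788187.2327) = 3284.5 m/s

3284.5


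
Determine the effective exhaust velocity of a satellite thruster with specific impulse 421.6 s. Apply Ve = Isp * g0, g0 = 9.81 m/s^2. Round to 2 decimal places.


Step 1: Ve = Isp * g0 = 421.6 * 9.81
Step 2: Ve = 4135.90 m/s

4135.90
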